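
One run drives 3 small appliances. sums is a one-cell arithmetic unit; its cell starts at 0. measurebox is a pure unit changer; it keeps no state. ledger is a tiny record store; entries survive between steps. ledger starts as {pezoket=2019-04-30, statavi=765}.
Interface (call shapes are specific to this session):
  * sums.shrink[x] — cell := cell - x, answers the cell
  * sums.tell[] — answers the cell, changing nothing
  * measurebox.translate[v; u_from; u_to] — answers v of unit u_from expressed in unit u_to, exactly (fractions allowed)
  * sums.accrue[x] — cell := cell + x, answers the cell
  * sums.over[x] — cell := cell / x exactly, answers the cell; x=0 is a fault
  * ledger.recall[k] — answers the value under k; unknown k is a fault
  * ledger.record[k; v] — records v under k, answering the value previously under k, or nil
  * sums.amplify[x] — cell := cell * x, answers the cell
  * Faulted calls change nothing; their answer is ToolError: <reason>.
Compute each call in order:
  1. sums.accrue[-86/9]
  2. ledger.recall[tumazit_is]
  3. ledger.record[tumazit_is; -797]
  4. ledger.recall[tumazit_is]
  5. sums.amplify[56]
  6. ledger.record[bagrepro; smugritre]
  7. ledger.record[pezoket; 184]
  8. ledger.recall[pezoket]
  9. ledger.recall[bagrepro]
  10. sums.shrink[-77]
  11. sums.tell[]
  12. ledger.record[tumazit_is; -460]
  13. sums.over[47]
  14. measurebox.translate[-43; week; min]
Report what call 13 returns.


→ sums.accrue(x=-86/9)
← -86/9
→ ledger.recall(k=tumazit_is)
← ToolError: no such key tumazit_is
→ ledger.record(k=tumazit_is, v=-797)
← nil
→ ledger.recall(k=tumazit_is)
← -797
→ sums.amplify(x=56)
← -4816/9
→ ledger.record(k=bagrepro, v=smugritre)
← nil
→ ledger.record(k=pezoket, v=184)
← 2019-04-30
→ ledger.recall(k=pezoket)
← 184
→ ledger.recall(k=bagrepro)
← smugritre
→ sums.shrink(x=-77)
← -4123/9
→ sums.tell()
← -4123/9
→ ledger.record(k=tumazit_is, v=-460)
← -797
→ sums.over(x=47)
← -4123/423
→ measurebox.translate(v=-43, u_from=week, u_to=min)
← -433440

Answer: -4123/423


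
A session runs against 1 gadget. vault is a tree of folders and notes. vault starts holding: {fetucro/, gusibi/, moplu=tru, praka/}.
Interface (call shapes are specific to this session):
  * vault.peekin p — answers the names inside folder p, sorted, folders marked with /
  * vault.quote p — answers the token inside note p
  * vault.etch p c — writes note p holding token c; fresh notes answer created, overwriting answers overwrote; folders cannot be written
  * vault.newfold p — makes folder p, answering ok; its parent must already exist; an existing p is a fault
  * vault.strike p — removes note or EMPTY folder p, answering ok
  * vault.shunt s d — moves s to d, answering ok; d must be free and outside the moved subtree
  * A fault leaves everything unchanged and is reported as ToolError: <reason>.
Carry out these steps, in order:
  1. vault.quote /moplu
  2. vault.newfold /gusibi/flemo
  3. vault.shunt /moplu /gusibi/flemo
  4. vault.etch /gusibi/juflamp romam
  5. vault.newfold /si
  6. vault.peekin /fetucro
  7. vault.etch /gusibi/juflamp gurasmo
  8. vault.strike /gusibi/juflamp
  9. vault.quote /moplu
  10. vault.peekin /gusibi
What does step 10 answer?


Answer: [flemo/]

Derivation:
// 1. vault.quote(/moplu) -> tru
// 2. vault.newfold(/gusibi/flemo) -> ok
// 3. vault.shunt(/moplu, /gusibi/flemo) -> ToolError: exists
// 4. vault.etch(/gusibi/juflamp, romam) -> created
// 5. vault.newfold(/si) -> ok
// 6. vault.peekin(/fetucro) -> []
// 7. vault.etch(/gusibi/juflamp, gurasmo) -> overwrote
// 8. vault.strike(/gusibi/juflamp) -> ok
// 9. vault.quote(/moplu) -> tru
// 10. vault.peekin(/gusibi) -> [flemo/]


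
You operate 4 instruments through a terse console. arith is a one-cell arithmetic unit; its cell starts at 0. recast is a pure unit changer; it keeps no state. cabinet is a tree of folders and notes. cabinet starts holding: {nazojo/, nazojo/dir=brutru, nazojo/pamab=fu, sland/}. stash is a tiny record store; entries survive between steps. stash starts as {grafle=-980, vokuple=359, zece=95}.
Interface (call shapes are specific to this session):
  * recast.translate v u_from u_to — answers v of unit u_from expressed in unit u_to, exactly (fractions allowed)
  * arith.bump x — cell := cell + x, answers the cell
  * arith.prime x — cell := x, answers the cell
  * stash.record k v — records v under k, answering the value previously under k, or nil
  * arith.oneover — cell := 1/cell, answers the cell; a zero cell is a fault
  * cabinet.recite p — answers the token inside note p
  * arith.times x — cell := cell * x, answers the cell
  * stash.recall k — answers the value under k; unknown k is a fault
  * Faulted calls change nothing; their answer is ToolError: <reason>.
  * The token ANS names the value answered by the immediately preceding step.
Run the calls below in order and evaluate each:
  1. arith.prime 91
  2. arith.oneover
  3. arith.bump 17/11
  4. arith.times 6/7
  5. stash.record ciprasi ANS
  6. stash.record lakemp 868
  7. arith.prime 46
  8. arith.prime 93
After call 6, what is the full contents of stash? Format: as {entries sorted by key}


Step: arith.prime[x=91]
Result: 91
Step: arith.oneover[]
Result: 1/91
Step: arith.bump[x=17/11]
Result: 1558/1001
Step: arith.times[x=6/7]
Result: 9348/7007
Step: stash.record[k=ciprasi; v=ANS]
Result: nil
Step: stash.record[k=lakemp; v=868]
Result: nil
Step: arith.prime[x=46]
Result: 46
Step: arith.prime[x=93]
Result: 93

Answer: {ciprasi=9348/7007, grafle=-980, lakemp=868, vokuple=359, zece=95}


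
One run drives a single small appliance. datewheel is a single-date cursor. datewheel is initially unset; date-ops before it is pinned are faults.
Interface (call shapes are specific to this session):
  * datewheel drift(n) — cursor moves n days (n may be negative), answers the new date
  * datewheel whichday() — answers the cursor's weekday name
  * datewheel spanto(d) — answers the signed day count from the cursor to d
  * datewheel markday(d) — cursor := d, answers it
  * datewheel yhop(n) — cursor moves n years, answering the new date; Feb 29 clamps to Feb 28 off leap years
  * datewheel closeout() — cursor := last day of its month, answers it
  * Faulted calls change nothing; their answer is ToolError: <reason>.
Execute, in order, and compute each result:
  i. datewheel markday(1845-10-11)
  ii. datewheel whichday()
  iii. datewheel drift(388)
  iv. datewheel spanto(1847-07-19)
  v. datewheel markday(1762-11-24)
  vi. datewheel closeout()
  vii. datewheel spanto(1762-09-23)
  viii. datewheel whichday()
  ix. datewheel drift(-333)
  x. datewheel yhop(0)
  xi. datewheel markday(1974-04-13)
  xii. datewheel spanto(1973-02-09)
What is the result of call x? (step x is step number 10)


Answer: 1762-01-01

Derivation:
// datewheel markday(d=1845-10-11) : 1845-10-11
// datewheel whichday() : Saturday
// datewheel drift(n=388) : 1846-11-03
// datewheel spanto(d=1847-07-19) : 258
// datewheel markday(d=1762-11-24) : 1762-11-24
// datewheel closeout() : 1762-11-30
// datewheel spanto(d=1762-09-23) : -68
// datewheel whichday() : Tuesday
// datewheel drift(n=-333) : 1762-01-01
// datewheel yhop(n=0) : 1762-01-01
// datewheel markday(d=1974-04-13) : 1974-04-13
// datewheel spanto(d=1973-02-09) : -428


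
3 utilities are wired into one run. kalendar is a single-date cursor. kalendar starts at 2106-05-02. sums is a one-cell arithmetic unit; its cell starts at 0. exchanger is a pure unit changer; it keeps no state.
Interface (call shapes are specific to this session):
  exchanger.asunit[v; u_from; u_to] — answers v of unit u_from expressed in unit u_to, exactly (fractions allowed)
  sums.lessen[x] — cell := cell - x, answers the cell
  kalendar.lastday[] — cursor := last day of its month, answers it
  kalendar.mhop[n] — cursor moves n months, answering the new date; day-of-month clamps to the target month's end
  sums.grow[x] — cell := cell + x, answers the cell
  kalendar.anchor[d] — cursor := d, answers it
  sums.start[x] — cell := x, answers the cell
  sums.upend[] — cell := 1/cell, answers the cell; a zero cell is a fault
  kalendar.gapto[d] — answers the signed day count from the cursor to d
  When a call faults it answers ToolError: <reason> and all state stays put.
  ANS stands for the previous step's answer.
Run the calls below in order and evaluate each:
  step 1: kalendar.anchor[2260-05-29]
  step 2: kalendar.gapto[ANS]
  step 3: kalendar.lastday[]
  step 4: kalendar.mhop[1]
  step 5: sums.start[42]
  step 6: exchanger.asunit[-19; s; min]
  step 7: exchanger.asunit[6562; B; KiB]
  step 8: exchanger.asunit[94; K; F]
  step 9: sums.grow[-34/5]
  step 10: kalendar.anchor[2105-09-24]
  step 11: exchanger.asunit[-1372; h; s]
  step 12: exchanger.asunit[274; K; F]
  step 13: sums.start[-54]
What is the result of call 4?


Answer: 2260-06-30

Derivation:
~$ kalendar.anchor d: 2260-05-29
:: 2260-05-29
~$ kalendar.gapto d: ANS
:: 0
~$ kalendar.lastday
:: 2260-05-31
~$ kalendar.mhop n: 1
:: 2260-06-30
~$ sums.start x: 42
:: 42
~$ exchanger.asunit v: -19 u_from: s u_to: min
:: -19/60
~$ exchanger.asunit v: 6562 u_from: B u_to: KiB
:: 3281/512
~$ exchanger.asunit v: 94 u_from: K u_to: F
:: -29047/100
~$ sums.grow x: -34/5
:: 176/5
~$ kalendar.anchor d: 2105-09-24
:: 2105-09-24
~$ exchanger.asunit v: -1372 u_from: h u_to: s
:: -4939200
~$ exchanger.asunit v: 274 u_from: K u_to: F
:: 3353/100
~$ sums.start x: -54
:: -54


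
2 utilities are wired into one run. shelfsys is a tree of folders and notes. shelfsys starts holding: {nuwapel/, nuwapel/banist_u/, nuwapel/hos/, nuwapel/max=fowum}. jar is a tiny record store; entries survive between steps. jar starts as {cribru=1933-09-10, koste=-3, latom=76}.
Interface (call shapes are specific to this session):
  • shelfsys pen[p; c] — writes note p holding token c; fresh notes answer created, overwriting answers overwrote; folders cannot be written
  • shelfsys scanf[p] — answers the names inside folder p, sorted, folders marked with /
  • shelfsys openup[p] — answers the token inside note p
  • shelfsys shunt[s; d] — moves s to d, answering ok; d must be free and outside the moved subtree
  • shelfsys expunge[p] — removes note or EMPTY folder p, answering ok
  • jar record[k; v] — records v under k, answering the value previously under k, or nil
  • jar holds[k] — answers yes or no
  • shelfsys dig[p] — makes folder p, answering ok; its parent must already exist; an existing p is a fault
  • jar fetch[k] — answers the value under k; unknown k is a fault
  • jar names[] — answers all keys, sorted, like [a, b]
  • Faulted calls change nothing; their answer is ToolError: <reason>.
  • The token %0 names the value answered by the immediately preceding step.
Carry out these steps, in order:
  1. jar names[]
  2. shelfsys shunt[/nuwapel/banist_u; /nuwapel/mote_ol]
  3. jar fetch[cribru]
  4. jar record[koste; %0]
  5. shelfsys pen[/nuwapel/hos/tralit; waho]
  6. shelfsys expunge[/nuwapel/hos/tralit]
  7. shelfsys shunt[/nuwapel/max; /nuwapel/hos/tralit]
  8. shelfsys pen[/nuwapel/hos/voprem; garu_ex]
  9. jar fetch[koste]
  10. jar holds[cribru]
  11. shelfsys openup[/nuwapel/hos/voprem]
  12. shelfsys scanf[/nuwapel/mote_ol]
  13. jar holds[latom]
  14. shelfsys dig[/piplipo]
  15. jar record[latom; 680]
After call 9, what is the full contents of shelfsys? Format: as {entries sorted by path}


> jar names
= [cribru, koste, latom]
> shelfsys shunt s→/nuwapel/banist_u d→/nuwapel/mote_ol
= ok
> jar fetch k→cribru
= 1933-09-10
> jar record k→koste v→%0
= -3
> shelfsys pen p→/nuwapel/hos/tralit c→waho
= created
> shelfsys expunge p→/nuwapel/hos/tralit
= ok
> shelfsys shunt s→/nuwapel/max d→/nuwapel/hos/tralit
= ok
> shelfsys pen p→/nuwapel/hos/voprem c→garu_ex
= created
> jar fetch k→koste
= 1933-09-10
> jar holds k→cribru
= yes
> shelfsys openup p→/nuwapel/hos/voprem
= garu_ex
> shelfsys scanf p→/nuwapel/mote_ol
= []
> jar holds k→latom
= yes
> shelfsys dig p→/piplipo
= ok
> jar record k→latom v→680
= 76

Answer: {nuwapel/, nuwapel/hos/, nuwapel/hos/tralit=fowum, nuwapel/hos/voprem=garu_ex, nuwapel/mote_ol/}


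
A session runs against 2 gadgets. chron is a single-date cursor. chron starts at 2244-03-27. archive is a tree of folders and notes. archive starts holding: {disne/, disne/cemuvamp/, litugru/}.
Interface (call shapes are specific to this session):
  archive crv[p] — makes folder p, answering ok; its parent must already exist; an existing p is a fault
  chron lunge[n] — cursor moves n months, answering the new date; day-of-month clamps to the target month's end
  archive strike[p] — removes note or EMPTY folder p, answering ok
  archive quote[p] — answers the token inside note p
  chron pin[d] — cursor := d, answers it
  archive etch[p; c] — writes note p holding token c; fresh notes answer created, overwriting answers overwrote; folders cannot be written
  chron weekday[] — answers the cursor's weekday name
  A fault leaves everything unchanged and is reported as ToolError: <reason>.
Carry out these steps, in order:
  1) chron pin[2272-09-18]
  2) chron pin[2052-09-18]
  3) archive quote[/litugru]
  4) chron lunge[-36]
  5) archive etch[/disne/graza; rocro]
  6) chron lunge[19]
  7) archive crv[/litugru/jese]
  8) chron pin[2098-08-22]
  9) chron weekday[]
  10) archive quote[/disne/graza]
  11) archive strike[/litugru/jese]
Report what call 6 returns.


~$ chron pin d=2272-09-18
= 2272-09-18
~$ chron pin d=2052-09-18
= 2052-09-18
~$ archive quote p=/litugru
= ToolError: is a directory
~$ chron lunge n=-36
= 2049-09-18
~$ archive etch p=/disne/graza c=rocro
= created
~$ chron lunge n=19
= 2051-04-18
~$ archive crv p=/litugru/jese
= ok
~$ chron pin d=2098-08-22
= 2098-08-22
~$ chron weekday
= Friday
~$ archive quote p=/disne/graza
= rocro
~$ archive strike p=/litugru/jese
= ok

Answer: 2051-04-18


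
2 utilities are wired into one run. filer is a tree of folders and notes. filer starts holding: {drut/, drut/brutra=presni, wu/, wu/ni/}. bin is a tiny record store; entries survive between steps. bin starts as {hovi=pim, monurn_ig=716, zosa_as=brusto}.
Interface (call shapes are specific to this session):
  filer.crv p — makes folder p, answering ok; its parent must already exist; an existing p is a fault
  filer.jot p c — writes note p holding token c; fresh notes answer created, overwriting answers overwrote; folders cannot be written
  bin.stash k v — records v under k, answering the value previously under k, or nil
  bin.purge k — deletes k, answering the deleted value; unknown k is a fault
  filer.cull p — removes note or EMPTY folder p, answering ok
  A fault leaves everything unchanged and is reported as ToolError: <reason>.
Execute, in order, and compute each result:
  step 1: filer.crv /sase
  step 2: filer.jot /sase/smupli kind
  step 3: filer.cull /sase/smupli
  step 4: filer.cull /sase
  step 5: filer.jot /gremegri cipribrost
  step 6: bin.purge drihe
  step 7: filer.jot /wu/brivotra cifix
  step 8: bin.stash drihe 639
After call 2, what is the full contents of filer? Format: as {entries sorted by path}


Answer: {drut/, drut/brutra=presni, sase/, sase/smupli=kind, wu/, wu/ni/}

Derivation:
! 1. crv(/sase) : ok
! 2. jot(/sase/smupli, kind) : created
! 3. cull(/sase/smupli) : ok
! 4. cull(/sase) : ok
! 5. jot(/gremegri, cipribrost) : created
! 6. purge(drihe) : ToolError: no such key drihe
! 7. jot(/wu/brivotra, cifix) : created
! 8. stash(drihe, 639) : nil


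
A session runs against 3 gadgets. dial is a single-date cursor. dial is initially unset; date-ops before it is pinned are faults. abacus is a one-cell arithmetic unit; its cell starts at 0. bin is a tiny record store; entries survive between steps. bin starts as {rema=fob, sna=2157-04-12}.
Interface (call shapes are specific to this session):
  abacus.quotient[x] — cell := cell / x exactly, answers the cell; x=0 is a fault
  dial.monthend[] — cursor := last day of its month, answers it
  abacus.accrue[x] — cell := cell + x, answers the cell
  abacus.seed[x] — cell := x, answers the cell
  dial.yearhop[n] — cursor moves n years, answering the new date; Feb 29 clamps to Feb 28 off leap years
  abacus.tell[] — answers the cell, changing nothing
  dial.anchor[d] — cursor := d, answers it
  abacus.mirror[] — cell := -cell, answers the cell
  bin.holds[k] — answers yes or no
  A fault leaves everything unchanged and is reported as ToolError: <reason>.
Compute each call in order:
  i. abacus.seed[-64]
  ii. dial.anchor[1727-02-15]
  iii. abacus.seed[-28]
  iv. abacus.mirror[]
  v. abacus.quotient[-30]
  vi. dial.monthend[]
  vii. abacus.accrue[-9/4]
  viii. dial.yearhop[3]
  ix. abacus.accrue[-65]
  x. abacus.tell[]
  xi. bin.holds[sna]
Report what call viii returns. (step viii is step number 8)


Answer: 1730-02-28

Derivation:
% abacus.seed -64
= -64
% dial.anchor 1727-02-15
= 1727-02-15
% abacus.seed -28
= -28
% abacus.mirror
= 28
% abacus.quotient -30
= -14/15
% dial.monthend
= 1727-02-28
% abacus.accrue -9/4
= -191/60
% dial.yearhop 3
= 1730-02-28
% abacus.accrue -65
= -4091/60
% abacus.tell
= -4091/60
% bin.holds sna
= yes


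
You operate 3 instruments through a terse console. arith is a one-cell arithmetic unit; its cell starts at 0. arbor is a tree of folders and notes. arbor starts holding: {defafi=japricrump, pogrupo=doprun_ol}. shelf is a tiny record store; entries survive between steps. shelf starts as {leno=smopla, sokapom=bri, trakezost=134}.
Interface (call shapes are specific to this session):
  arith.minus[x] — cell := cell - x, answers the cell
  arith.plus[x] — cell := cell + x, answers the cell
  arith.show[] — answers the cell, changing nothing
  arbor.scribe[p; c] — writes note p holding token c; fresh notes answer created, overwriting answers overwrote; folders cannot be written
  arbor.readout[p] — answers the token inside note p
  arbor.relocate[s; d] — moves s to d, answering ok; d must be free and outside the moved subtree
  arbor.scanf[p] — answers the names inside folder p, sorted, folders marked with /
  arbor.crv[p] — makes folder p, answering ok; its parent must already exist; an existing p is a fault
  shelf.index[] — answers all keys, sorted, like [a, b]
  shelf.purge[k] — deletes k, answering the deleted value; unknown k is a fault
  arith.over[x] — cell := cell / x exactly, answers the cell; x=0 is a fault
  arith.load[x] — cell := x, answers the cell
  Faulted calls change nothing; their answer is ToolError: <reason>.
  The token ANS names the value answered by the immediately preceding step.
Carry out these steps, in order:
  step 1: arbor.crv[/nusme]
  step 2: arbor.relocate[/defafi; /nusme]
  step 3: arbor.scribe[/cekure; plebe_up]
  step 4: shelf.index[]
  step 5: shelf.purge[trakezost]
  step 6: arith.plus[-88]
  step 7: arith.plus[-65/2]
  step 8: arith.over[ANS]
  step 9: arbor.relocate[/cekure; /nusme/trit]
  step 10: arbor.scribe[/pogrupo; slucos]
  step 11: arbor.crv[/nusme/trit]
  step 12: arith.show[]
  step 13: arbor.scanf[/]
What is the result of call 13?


Answer: [defafi, nusme/, pogrupo]

Derivation:
;; 1. arbor.crv(/nusme) => ok
;; 2. arbor.relocate(/defafi, /nusme) => ToolError: exists
;; 3. arbor.scribe(/cekure, plebe_up) => created
;; 4. shelf.index() => [leno, sokapom, trakezost]
;; 5. shelf.purge(trakezost) => 134
;; 6. arith.plus(-88) => -88
;; 7. arith.plus(-65/2) => -241/2
;; 8. arith.over(ANS) => 1
;; 9. arbor.relocate(/cekure, /nusme/trit) => ok
;; 10. arbor.scribe(/pogrupo, slucos) => overwrote
;; 11. arbor.crv(/nusme/trit) => ToolError: exists
;; 12. arith.show() => 1
;; 13. arbor.scanf(/) => [defafi, nusme/, pogrupo]


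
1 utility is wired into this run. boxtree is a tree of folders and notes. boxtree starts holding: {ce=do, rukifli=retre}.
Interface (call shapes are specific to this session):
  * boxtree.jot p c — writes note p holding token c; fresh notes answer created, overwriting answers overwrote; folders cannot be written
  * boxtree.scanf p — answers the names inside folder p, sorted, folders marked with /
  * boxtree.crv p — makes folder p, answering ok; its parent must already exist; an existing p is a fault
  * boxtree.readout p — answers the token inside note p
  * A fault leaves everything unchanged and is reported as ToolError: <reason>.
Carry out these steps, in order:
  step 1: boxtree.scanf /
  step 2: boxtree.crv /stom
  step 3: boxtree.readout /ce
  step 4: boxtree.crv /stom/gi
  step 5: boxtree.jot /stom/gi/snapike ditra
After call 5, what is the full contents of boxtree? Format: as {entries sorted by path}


Answer: {ce=do, rukifli=retre, stom/, stom/gi/, stom/gi/snapike=ditra}

Derivation:
> scanf p: /
:: [ce, rukifli]
> crv p: /stom
:: ok
> readout p: /ce
:: do
> crv p: /stom/gi
:: ok
> jot p: /stom/gi/snapike c: ditra
:: created


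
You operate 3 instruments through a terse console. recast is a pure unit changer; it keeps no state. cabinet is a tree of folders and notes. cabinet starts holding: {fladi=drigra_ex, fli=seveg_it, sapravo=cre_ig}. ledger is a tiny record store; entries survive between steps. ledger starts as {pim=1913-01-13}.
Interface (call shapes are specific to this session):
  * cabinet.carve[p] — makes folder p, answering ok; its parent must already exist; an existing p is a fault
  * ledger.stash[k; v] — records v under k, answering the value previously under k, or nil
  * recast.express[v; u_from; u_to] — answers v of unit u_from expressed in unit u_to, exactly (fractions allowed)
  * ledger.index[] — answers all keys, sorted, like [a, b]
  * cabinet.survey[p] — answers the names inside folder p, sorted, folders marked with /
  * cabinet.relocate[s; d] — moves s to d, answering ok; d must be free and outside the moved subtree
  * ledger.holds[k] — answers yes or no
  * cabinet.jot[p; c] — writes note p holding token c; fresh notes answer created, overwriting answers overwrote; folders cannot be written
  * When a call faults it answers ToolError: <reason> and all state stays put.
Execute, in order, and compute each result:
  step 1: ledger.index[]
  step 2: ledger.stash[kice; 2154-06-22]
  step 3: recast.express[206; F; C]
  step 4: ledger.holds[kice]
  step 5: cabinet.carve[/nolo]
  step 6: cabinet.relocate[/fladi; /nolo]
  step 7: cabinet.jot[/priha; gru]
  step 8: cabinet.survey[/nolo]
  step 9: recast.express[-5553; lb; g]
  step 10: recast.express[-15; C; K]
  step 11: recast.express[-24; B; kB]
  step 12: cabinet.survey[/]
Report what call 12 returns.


Answer: [fladi, fli, nolo/, priha, sapravo]

Derivation:
→ ledger.index()
← [pim]
→ ledger.stash(k: kice, v: 2154-06-22)
← nil
→ recast.express(v: 206, u_from: F, u_to: C)
← 290/3
→ ledger.holds(k: kice)
← yes
→ cabinet.carve(p: /nolo)
← ok
→ cabinet.relocate(s: /fladi, d: /nolo)
← ToolError: exists
→ cabinet.jot(p: /priha, c: gru)
← created
→ cabinet.survey(p: /nolo)
← []
→ recast.express(v: -5553, u_from: lb, u_to: g)
← -251879843061/100000
→ recast.express(v: -15, u_from: C, u_to: K)
← 5163/20
→ recast.express(v: -24, u_from: B, u_to: kB)
← -3/125
→ cabinet.survey(p: /)
← [fladi, fli, nolo/, priha, sapravo]


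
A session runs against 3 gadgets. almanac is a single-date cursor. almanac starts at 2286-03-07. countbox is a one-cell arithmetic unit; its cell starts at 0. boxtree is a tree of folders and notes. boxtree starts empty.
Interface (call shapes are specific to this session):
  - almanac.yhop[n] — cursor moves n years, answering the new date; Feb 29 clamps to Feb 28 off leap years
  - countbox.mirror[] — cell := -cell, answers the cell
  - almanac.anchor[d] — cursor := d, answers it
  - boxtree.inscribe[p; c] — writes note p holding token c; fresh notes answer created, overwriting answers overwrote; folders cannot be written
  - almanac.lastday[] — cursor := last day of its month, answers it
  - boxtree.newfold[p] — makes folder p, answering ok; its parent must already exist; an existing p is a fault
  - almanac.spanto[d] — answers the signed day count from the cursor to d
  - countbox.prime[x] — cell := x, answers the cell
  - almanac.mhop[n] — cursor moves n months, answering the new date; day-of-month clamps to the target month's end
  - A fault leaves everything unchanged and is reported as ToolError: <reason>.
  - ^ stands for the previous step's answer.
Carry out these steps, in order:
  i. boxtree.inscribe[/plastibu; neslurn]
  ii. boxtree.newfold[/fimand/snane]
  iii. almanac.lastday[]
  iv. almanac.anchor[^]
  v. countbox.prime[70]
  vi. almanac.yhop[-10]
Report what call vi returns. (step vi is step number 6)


Answer: 2276-03-31

Derivation:
·→ inscribe(p=/plastibu, c=neslurn)
·← created
·→ newfold(p=/fimand/snane)
·← ToolError: no parent
·→ lastday()
·← 2286-03-31
·→ anchor(d=^)
·← 2286-03-31
·→ prime(x=70)
·← 70
·→ yhop(n=-10)
·← 2276-03-31


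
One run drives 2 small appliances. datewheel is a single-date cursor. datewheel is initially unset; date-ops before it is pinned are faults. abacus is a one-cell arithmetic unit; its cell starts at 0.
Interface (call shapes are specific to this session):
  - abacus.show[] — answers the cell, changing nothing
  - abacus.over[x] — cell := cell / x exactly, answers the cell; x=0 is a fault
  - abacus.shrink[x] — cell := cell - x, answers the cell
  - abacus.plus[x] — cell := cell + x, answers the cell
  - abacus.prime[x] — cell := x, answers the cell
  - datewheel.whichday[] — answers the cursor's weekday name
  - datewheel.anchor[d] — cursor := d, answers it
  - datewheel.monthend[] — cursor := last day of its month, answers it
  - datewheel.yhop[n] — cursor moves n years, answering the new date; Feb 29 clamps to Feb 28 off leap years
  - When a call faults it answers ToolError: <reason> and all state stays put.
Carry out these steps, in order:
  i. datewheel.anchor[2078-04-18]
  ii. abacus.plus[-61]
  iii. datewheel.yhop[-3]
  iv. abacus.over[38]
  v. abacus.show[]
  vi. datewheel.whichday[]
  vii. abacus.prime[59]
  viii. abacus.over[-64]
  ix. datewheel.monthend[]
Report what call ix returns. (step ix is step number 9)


Answer: 2075-04-30

Derivation:
>>> anchor d='2078-04-18'
:: 2078-04-18
>>> plus x='-61'
:: -61
>>> yhop n='-3'
:: 2075-04-18
>>> over x='38'
:: -61/38
>>> show
:: -61/38
>>> whichday
:: Thursday
>>> prime x='59'
:: 59
>>> over x='-64'
:: -59/64
>>> monthend
:: 2075-04-30


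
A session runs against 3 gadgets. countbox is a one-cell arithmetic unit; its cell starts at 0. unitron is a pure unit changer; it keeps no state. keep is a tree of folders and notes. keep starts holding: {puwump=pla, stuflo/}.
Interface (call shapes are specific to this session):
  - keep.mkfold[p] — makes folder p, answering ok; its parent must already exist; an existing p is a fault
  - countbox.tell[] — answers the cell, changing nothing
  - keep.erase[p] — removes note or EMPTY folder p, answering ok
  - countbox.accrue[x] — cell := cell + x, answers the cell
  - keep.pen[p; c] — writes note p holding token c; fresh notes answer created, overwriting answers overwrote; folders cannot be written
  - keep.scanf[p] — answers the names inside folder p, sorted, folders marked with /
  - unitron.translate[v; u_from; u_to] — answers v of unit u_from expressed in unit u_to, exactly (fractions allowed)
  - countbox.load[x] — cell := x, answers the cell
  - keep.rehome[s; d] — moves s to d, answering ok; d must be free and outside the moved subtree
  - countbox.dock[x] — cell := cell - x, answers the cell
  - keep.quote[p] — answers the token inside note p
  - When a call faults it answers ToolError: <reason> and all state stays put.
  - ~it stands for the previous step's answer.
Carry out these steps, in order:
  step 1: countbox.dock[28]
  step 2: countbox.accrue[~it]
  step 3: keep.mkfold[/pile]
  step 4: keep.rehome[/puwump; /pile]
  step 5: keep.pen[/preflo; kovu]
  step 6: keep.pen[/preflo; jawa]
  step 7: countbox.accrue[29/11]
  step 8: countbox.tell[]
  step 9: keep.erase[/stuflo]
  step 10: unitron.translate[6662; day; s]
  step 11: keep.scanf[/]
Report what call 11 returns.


Answer: [pile/, preflo, puwump]

Derivation:
·→ dock(x=28)
·← -28
·→ accrue(x=~it)
·← -56
·→ mkfold(p=/pile)
·← ok
·→ rehome(s=/puwump, d=/pile)
·← ToolError: exists
·→ pen(p=/preflo, c=kovu)
·← created
·→ pen(p=/preflo, c=jawa)
·← overwrote
·→ accrue(x=29/11)
·← -587/11
·→ tell()
·← -587/11
·→ erase(p=/stuflo)
·← ok
·→ translate(v=6662, u_from=day, u_to=s)
·← 575596800
·→ scanf(p=/)
·← [pile/, preflo, puwump]


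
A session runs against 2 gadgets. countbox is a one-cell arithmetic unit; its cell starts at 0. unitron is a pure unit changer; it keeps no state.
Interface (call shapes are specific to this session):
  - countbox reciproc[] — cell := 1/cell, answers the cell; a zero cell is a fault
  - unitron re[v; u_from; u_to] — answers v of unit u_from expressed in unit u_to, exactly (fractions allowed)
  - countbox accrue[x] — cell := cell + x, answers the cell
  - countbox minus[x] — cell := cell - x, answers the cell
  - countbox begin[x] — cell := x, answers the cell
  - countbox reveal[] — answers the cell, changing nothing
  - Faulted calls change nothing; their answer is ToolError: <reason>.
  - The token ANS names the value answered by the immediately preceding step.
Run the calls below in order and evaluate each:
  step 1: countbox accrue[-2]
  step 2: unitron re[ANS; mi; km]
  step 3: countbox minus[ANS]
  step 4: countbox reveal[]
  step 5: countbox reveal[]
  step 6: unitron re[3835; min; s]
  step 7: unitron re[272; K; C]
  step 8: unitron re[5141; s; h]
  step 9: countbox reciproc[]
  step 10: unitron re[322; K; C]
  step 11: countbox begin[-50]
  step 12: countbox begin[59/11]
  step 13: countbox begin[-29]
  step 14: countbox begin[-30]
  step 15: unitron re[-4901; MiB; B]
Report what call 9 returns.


Answer: 15625/19042

Derivation:
// countbox accrue(-2) : -2
// unitron re(ANS, mi, km) : -50292/15625
// countbox minus(ANS) : 19042/15625
// countbox reveal() : 19042/15625
// countbox reveal() : 19042/15625
// unitron re(3835, min, s) : 230100
// unitron re(272, K, C) : -23/20
// unitron re(5141, s, h) : 5141/3600
// countbox reciproc() : 15625/19042
// unitron re(322, K, C) : 977/20
// countbox begin(-50) : -50
// countbox begin(59/11) : 59/11
// countbox begin(-29) : -29
// countbox begin(-30) : -30
// unitron re(-4901, MiB, B) : -5139070976


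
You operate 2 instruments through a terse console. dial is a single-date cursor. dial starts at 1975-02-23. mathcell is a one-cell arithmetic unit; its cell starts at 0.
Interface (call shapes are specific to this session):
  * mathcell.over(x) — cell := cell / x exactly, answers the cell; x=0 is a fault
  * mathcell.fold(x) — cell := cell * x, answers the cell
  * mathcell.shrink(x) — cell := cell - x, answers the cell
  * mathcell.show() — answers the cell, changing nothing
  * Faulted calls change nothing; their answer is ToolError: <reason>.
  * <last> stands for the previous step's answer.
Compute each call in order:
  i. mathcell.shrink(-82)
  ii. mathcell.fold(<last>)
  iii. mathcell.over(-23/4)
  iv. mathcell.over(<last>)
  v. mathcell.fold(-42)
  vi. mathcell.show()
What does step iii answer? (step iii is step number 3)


% mathcell.shrink x='-82'
= 82
% mathcell.fold x='<last>'
= 6724
% mathcell.over x='-23/4'
= -26896/23
% mathcell.over x='<last>'
= 1
% mathcell.fold x='-42'
= -42
% mathcell.show
= -42

Answer: -26896/23


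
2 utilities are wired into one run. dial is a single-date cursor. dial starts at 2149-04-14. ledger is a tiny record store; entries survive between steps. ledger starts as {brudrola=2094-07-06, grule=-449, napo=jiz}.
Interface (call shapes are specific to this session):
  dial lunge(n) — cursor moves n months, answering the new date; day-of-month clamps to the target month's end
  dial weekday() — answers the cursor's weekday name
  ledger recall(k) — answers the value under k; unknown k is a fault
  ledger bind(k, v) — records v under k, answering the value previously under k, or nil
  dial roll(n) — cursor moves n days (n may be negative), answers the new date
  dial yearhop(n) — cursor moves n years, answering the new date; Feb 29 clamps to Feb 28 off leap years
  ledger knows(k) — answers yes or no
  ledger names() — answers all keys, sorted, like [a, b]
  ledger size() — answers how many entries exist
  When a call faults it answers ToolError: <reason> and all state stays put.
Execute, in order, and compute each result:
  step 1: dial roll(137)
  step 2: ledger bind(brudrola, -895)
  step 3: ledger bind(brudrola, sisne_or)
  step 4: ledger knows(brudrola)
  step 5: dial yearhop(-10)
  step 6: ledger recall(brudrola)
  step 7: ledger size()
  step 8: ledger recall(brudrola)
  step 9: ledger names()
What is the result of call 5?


Answer: 2139-08-29

Derivation:
Step: dial roll[n='137']
Result: 2149-08-29
Step: ledger bind[k='brudrola'; v='-895']
Result: 2094-07-06
Step: ledger bind[k='brudrola'; v='sisne_or']
Result: -895
Step: ledger knows[k='brudrola']
Result: yes
Step: dial yearhop[n='-10']
Result: 2139-08-29
Step: ledger recall[k='brudrola']
Result: sisne_or
Step: ledger size[]
Result: 3
Step: ledger recall[k='brudrola']
Result: sisne_or
Step: ledger names[]
Result: [brudrola, grule, napo]


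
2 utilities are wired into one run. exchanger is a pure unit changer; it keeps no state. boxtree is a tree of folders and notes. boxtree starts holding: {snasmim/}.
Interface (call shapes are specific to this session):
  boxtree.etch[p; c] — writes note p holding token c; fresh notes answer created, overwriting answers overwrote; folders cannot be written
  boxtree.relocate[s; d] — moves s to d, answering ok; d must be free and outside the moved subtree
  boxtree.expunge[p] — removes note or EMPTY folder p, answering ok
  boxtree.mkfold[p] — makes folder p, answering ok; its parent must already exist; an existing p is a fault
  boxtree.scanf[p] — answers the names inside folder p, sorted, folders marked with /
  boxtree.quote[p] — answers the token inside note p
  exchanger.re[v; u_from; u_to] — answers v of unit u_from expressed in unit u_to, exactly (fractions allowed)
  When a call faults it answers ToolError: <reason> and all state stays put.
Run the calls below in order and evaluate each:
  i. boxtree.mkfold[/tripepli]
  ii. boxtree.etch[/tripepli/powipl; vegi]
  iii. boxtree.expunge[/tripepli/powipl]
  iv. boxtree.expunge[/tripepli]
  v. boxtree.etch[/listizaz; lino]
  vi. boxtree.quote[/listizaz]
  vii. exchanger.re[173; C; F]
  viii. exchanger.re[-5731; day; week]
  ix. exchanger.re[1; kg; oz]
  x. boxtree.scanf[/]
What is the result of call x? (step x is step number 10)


Step: boxtree.mkfold[p='/tripepli']
Result: ok
Step: boxtree.etch[p='/tripepli/powipl'; c='vegi']
Result: created
Step: boxtree.expunge[p='/tripepli/powipl']
Result: ok
Step: boxtree.expunge[p='/tripepli']
Result: ok
Step: boxtree.etch[p='/listizaz'; c='lino']
Result: created
Step: boxtree.quote[p='/listizaz']
Result: lino
Step: exchanger.re[v='173'; u_from='C'; u_to='F']
Result: 1717/5
Step: exchanger.re[v='-5731'; u_from='day'; u_to='week']
Result: -5731/7
Step: exchanger.re[v='1'; u_from='kg'; u_to='oz']
Result: 1600000000/45359237
Step: boxtree.scanf[p='/']
Result: [listizaz, snasmim/]

Answer: [listizaz, snasmim/]


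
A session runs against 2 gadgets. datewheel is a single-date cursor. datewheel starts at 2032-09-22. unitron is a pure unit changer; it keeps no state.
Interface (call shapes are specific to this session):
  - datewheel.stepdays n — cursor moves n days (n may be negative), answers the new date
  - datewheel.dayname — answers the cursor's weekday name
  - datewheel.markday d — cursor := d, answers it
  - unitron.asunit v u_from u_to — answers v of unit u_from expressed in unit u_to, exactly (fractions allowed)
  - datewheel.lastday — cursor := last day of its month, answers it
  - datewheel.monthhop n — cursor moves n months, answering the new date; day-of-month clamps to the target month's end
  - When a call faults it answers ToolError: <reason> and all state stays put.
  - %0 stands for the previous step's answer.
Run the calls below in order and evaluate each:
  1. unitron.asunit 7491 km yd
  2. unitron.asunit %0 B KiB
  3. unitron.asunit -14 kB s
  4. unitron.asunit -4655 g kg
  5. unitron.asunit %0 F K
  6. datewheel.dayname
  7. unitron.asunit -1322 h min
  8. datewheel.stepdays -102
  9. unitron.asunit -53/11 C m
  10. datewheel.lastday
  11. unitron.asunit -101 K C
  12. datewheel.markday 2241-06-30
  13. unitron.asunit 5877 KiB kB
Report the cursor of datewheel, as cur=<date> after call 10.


Next I call unitron.asunit(v→7491, u_from→km, u_to→yd), and see 3121250000/381.
Next I call unitron.asunit(v→%0, u_from→B, u_to→KiB), → 195078125/24384.
I use unitron.asunit(v→-14, u_from→kB, u_to→s): ToolError: incompatible units.
I invoke unitron.asunit(v→-4655, u_from→g, u_to→kg), → -931/200.
Invoking unitron.asunit(v→%0, u_from→F, u_to→K), which returns 91003/360.
I try datewheel.dayname, → Wednesday.
Next I call unitron.asunit(v→-1322, u_from→h, u_to→min): -79320.
I invoke datewheel.stepdays(n→-102), giving 2032-06-12.
Using unitron.asunit(v→-53/11, u_from→C, u_to→m), which returns ToolError: incompatible units.
Now I run datewheel.lastday, giving 2032-06-30.
Then unitron.asunit(v→-101, u_from→K, u_to→C), which returns -7483/20.
I run datewheel.markday(d→2241-06-30), and see 2241-06-30.
Then unitron.asunit(v→5877, u_from→KiB, u_to→kB), and observe 752256/125.

Answer: cur=2032-06-30


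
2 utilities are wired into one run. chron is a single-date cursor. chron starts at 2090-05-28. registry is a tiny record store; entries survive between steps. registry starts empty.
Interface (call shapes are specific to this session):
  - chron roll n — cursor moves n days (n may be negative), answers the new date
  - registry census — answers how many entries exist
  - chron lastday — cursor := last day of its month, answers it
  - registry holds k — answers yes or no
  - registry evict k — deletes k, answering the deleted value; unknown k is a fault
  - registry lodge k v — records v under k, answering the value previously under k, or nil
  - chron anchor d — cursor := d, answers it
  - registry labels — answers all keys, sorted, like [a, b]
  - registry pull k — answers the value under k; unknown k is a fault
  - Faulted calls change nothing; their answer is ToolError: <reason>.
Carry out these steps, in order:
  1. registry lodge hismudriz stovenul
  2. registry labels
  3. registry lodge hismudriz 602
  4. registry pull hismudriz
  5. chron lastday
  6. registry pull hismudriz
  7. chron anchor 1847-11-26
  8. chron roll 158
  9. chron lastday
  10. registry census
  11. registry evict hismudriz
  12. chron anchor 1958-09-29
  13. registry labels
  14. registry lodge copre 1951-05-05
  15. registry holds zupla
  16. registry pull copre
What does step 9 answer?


I call registry lodge on k=hismudriz, v=stovenul, → nil.
I try registry labels(), yielding [hismudriz].
I call registry lodge on k=hismudriz, v=602, and observe stovenul.
Invoking registry pull on k=hismudriz, — result: 602.
I use chron lastday(), → 2090-05-31.
Next I call registry pull on k=hismudriz, and observe 602.
I run chron anchor on d=1847-11-26, → 1847-11-26.
Using chron roll on n=158, and see 1848-05-02.
I use chron lastday, giving 1848-05-31.
Then registry census(), and see 1.
I use registry evict on k=hismudriz, giving 602.
I try chron anchor on d=1958-09-29: 1958-09-29.
Using registry labels(), → [].
I run registry lodge on k=copre, v=1951-05-05, and see nil.
Using registry holds on k=zupla, which returns no.
Next I call registry pull on k=copre, — result: 1951-05-05.

Answer: 1848-05-31


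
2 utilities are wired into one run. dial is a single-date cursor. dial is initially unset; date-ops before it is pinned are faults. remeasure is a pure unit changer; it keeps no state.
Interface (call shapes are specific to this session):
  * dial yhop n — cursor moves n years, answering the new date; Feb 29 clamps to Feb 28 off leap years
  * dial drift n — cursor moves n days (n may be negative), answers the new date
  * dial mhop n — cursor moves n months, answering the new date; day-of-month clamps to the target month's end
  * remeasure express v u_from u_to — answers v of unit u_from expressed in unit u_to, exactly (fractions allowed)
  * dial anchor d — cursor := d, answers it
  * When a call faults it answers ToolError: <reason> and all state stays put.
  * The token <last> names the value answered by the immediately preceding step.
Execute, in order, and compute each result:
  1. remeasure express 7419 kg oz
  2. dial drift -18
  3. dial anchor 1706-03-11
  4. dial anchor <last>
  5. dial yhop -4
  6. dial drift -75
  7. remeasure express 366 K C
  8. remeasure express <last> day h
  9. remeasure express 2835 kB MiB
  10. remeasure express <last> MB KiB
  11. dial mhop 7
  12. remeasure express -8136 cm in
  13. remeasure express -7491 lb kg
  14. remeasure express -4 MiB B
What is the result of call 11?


>> remeasure express(7419, kg, oz)
<< 11870400000000/45359237
>> dial drift(-18)
<< ToolError: no date set
>> dial anchor(1706-03-11)
<< 1706-03-11
>> dial anchor(<last>)
<< 1706-03-11
>> dial yhop(-4)
<< 1702-03-11
>> dial drift(-75)
<< 1701-12-26
>> remeasure express(366, K, C)
<< 1857/20
>> remeasure express(<last>, day, h)
<< 11142/5
>> remeasure express(2835, kB, MiB)
<< 354375/131072
>> remeasure express(<last>, MB, KiB)
<< 5537109375/2097152
>> dial mhop(7)
<< 1702-07-26
>> remeasure express(-8136, cm, in)
<< -406800/127
>> remeasure express(-7491, lb, kg)
<< -339786044367/100000000
>> remeasure express(-4, MiB, B)
<< -4194304

Answer: 1702-07-26
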